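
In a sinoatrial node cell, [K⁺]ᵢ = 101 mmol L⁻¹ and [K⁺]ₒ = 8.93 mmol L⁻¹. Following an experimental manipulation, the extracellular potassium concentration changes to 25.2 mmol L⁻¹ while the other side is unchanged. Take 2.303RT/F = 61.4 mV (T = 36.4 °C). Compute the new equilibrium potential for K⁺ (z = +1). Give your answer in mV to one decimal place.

After the shift: [K⁺]_out = 25.2, [K⁺]_in = 101 mmol L⁻¹.
E_new = (61.4/1)·log₁₀(25.2/101) = 61.40 · (-0.6029) = -37.02 mV

-37.0 mV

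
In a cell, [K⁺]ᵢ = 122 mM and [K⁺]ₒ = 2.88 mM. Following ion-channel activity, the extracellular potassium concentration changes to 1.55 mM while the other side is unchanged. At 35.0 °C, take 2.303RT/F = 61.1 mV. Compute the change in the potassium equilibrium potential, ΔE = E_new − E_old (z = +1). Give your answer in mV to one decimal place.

-16.4 mV

E_old = (61.1/1)·log₁₀(2.88/122) = -99.41 mV
E_new = (61.1/1)·log₁₀(1.55/122) = -115.85 mV
ΔE = -115.85 − (-99.41) = -16.44 mV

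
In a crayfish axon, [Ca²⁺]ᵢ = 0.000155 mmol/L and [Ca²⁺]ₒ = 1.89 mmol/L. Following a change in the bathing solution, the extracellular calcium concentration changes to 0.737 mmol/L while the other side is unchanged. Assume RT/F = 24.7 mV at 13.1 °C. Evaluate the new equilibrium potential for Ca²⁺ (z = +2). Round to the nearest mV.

105 mV

After the shift: [Ca²⁺]_out = 0.737, [Ca²⁺]_in = 0.000155 mmol/L.
E_new = (24.7/2)·ln(0.737/0.000155) = 12.35 · (8.4669) = 104.57 mV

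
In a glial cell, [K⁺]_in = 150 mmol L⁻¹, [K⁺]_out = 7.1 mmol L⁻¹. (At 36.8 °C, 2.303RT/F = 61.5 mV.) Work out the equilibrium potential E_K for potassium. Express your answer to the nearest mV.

E = (61.5/z) · log₁₀([K⁺]_out/[K⁺]_in) with z = +1.
= (61.5/1) · log₁₀(7.1/150) = 61.50 · log₁₀(0.04733)
= 61.50 · (-1.3248) = -81.48 mV

-81 mV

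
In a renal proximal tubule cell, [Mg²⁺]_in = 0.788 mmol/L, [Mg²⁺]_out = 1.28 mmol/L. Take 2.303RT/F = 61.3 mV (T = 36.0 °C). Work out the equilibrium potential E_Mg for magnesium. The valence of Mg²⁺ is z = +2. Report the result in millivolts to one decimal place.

6.5 mV

E = (61.3/z) · log₁₀([Mg²⁺]_out/[Mg²⁺]_in) with z = +2.
= (61.3/2) · log₁₀(1.28/0.788) = 30.65 · log₁₀(1.624)
= 30.65 · (0.2107) = 6.46 mV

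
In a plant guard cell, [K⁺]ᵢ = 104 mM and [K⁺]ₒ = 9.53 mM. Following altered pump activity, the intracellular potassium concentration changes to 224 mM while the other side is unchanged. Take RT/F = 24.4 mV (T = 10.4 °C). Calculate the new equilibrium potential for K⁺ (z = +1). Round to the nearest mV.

After the shift: [K⁺]_out = 9.53, [K⁺]_in = 224 mM.
E_new = (24.4/1)·ln(9.53/224) = 24.40 · (-3.1572) = -77.04 mV

-77 mV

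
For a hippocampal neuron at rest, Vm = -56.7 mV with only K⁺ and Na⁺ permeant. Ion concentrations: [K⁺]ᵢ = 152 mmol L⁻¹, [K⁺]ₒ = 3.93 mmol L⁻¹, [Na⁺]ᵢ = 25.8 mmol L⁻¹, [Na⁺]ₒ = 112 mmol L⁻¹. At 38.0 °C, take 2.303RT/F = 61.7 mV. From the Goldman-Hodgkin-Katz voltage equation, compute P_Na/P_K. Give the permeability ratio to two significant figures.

0.13

Let α = P_Na/P_K. GHK: Vm = 61.7·log₁₀[(Kₒ + α·Naₒ)/(Kᵢ + α·Naᵢ)].
10^(Vm/61.7) = 10^(-56.7/61.7) = 0.12051
So 0.12051·(Kᵢ + α·Naᵢ) = Kₒ + α·Naₒ → α = (0.12051·152.0 − 3.93) / (112.0 − 0.12051·25.8)
α = (18.32 − 3.93) / (112.0 − 3.109) = 14.39/108.9 = 0.1321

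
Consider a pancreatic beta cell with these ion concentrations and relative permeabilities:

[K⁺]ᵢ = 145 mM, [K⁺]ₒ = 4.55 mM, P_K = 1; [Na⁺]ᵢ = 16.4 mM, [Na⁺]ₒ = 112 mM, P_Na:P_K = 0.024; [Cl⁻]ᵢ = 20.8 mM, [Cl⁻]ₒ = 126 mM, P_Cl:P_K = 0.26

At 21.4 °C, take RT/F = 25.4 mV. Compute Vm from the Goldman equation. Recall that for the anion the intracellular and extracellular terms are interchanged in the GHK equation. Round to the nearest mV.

-67 mV

Vm = 25.4 · ln[(Σ P·[cation]ₒ + Σ P·[anion]ᵢ) / (Σ P·[cation]ᵢ + Σ P·[anion]ₒ)]
Numerator = 1×4.55 + 0.024×112 + 0.26×20.8 = 12.65
Denominator = 1×145 + 0.024×16.4 + 0.26×126 = 178.2
Vm = 25.4 · ln(0.070984) = 25.4 × (-2.6453) = -67.19 mV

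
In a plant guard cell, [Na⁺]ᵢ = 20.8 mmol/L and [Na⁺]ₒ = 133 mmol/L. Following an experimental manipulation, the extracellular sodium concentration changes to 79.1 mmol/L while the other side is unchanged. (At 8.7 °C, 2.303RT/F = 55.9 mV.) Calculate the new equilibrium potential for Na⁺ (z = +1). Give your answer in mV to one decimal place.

After the shift: [Na⁺]_out = 79.1, [Na⁺]_in = 20.8 mmol/L.
E_new = (55.9/1)·log₁₀(79.1/20.8) = 55.90 · (0.5801) = 32.43 mV

32.4 mV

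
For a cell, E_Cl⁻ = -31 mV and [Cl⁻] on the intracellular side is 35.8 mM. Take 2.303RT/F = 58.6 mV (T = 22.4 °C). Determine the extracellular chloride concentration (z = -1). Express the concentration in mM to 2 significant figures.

Nernst: E = (58.6/-1) · log₁₀([out]/[in]), so log₁₀([out]/[in]) = -31.0 × -1 / 58.6 = 0.5290.
[out]/[in] = 10^(0.5290) = 3.381.
[out] = 3.381 × 35.8 = 121 mM.

120 mM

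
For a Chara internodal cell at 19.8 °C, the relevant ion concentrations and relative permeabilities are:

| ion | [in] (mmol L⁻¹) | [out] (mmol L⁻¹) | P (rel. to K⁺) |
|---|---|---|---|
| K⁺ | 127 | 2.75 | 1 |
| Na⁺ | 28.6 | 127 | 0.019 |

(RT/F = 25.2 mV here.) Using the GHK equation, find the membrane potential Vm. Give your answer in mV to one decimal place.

Vm = 25.2 · ln[(Σ P·[cation]ₒ + Σ P·[anion]ᵢ) / (Σ P·[cation]ᵢ + Σ P·[anion]ₒ)]
Numerator = 1×2.75 + 0.019×127 = 5.163
Denominator = 1×127 + 0.019×28.6 = 127.5
Vm = 25.2 · ln(0.04048) = 25.2 × (-3.2069) = -80.81 mV

-80.8 mV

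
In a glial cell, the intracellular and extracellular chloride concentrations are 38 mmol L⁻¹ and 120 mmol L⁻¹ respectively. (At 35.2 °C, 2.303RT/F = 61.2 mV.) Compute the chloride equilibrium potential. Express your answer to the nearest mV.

E = (61.2/z) · log₁₀([Cl⁻]_out/[Cl⁻]_in) with z = -1.
For an anion, dividing by z = -1 reverses the sign.
= (61.2/-1) · log₁₀(120/38) = -61.20 · log₁₀(3.158)
= -61.20 · (0.4994) = -30.56 mV

-31 mV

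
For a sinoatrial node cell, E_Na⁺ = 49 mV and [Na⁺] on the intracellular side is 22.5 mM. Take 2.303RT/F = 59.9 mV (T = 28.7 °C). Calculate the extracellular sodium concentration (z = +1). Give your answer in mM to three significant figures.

Nernst: E = (59.9/1) · log₁₀([out]/[in]), so log₁₀([out]/[in]) = 49.0 × 1 / 59.9 = 0.8180.
[out]/[in] = 10^(0.8180) = 6.577.
[out] = 6.577 × 22.5 = 148 mM.

148 mM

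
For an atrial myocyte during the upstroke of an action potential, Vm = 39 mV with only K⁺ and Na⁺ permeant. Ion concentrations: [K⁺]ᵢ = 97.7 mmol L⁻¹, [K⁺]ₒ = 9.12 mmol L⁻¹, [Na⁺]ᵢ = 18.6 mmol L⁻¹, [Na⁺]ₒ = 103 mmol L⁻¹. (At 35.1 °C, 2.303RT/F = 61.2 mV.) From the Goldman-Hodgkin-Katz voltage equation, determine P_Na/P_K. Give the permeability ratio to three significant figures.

18.6

Let α = P_Na/P_K. GHK: Vm = 61.2·log₁₀[(Kₒ + α·Naₒ)/(Kᵢ + α·Naᵢ)].
10^(Vm/61.2) = 10^(39.0/61.2) = 4.3377
So 4.3377·(Kᵢ + α·Naᵢ) = Kₒ + α·Naₒ → α = (4.3377·97.7 − 9.12) / (103.0 − 4.3377·18.6)
α = (423.8 − 9.12) / (103.0 − 80.68) = 414.7/22.32 = 18.58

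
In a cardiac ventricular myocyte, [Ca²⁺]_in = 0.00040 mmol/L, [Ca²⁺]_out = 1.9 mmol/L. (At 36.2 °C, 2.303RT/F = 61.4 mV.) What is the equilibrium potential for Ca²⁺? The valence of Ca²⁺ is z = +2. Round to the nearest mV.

113 mV

E = (61.4/z) · log₁₀([Ca²⁺]_out/[Ca²⁺]_in) with z = +2.
= (61.4/2) · log₁₀(1.9/0.00040) = 30.70 · log₁₀(4750)
= 30.70 · (3.6767) = 112.87 mV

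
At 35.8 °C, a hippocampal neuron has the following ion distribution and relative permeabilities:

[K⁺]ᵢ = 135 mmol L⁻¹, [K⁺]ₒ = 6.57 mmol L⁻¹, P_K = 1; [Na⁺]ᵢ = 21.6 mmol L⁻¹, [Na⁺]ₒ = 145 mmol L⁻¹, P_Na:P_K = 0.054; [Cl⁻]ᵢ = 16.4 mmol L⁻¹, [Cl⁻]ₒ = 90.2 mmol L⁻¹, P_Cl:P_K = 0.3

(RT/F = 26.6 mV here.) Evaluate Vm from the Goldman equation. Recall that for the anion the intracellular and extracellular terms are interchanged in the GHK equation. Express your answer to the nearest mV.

Vm = 26.6 · ln[(Σ P·[cation]ₒ + Σ P·[anion]ᵢ) / (Σ P·[cation]ᵢ + Σ P·[anion]ₒ)]
Numerator = 1×6.57 + 0.054×145 + 0.3×16.4 = 19.32
Denominator = 1×135 + 0.054×21.6 + 0.3×90.2 = 163.2
Vm = 26.6 · ln(0.11836) = 26.6 × (-2.1340) = -56.76 mV

-57 mV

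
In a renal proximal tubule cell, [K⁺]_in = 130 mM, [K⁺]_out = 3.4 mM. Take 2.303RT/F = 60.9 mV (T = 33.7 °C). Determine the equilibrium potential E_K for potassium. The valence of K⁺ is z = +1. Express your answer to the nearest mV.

E = (60.9/z) · log₁₀([K⁺]_out/[K⁺]_in) with z = +1.
= (60.9/1) · log₁₀(3.4/130) = 60.90 · log₁₀(0.02615)
= 60.90 · (-1.5825) = -96.37 mV

-96 mV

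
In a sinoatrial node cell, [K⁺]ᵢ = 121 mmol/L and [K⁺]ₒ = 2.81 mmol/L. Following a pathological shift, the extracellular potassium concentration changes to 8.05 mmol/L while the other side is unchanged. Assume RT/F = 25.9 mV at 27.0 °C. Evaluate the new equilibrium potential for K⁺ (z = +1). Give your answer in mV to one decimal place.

-70.2 mV

After the shift: [K⁺]_out = 8.05, [K⁺]_in = 121 mmol/L.
E_new = (25.9/1)·ln(8.05/121) = 25.90 · (-2.7101) = -70.19 mV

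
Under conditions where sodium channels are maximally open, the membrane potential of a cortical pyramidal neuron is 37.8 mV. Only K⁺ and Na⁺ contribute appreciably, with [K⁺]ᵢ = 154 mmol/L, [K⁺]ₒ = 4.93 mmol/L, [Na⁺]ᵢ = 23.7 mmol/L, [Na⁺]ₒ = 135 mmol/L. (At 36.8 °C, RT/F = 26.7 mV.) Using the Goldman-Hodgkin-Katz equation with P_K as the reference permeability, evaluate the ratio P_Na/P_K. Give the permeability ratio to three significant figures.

16.8

Let α = P_Na/P_K. GHK: Vm = 26.7·ln[(Kₒ + α·Naₒ)/(Kᵢ + α·Naᵢ)].
e^(Vm/26.7) = e^(37.8/26.7) = 4.1195
So 4.1195·(Kᵢ + α·Naᵢ) = Kₒ + α·Naₒ → α = (4.1195·154.0 − 4.93) / (135.0 − 4.1195·23.7)
α = (634.4 − 4.93) / (135.0 − 97.63) = 629.5/37.37 = 16.85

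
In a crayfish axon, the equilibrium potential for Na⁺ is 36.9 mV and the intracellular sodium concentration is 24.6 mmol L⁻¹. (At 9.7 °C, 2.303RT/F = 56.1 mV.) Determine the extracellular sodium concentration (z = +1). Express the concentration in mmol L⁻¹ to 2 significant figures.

Nernst: E = (56.1/1) · log₁₀([out]/[in]), so log₁₀([out]/[in]) = 36.9 × 1 / 56.1 = 0.6578.
[out]/[in] = 10^(0.6578) = 4.547.
[out] = 4.547 × 24.6 = 111.9 mmol L⁻¹.

110 mmol L⁻¹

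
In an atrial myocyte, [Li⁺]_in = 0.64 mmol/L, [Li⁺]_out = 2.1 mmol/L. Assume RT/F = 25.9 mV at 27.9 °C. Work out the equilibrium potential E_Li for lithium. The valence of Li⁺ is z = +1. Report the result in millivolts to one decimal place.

E = (25.9/z) · ln([Li⁺]_out/[Li⁺]_in) with z = +1.
= (25.9/1) · ln(2.1/0.64) = 25.90 · ln(3.281)
= 25.90 · (1.1882) = 30.78 mV

30.8 mV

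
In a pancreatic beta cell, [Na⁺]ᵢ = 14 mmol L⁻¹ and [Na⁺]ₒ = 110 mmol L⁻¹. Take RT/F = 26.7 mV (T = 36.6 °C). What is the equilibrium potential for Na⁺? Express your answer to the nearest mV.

55 mV

E = (26.7/z) · ln([Na⁺]_out/[Na⁺]_in) with z = +1.
= (26.7/1) · ln(110/14) = 26.70 · ln(7.857)
= 26.70 · (2.0614) = 55.04 mV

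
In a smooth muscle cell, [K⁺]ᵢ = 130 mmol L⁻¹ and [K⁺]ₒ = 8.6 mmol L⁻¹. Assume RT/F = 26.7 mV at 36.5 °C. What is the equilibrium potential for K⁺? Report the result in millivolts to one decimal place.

-72.5 mV

E = (26.7/z) · ln([K⁺]_out/[K⁺]_in) with z = +1.
= (26.7/1) · ln(8.6/130) = 26.70 · ln(0.06615)
= 26.70 · (-2.7158) = -72.51 mV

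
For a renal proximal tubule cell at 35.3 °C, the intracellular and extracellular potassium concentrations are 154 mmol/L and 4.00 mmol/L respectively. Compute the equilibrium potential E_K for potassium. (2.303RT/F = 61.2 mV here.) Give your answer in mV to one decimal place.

E = (61.2/z) · log₁₀([K⁺]_out/[K⁺]_in) with z = +1.
= (61.2/1) · log₁₀(4.00/154) = 61.20 · log₁₀(0.02597)
= 61.20 · (-1.5855) = -97.03 mV

-97.0 mV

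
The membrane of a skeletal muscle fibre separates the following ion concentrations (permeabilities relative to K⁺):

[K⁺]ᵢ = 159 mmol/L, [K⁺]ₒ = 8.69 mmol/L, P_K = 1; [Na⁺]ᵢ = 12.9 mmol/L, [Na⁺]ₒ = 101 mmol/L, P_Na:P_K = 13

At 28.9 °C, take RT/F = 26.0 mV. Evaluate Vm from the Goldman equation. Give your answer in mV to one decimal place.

Vm = 26.0 · ln[(Σ P·[cation]ₒ + Σ P·[anion]ᵢ) / (Σ P·[cation]ᵢ + Σ P·[anion]ₒ)]
Numerator = 1×8.69 + 13×101 = 1322
Denominator = 1×159 + 13×12.9 = 326.7
Vm = 26.0 · ln(4.0456) = 26.0 × (1.3976) = 36.34 mV

36.3 mV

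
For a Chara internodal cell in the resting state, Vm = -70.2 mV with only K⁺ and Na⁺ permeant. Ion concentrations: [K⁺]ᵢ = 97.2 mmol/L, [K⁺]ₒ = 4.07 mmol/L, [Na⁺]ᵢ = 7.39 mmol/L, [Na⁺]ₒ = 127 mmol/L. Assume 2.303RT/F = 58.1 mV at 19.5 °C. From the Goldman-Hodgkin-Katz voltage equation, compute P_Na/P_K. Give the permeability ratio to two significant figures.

0.015

Let α = P_Na/P_K. GHK: Vm = 58.1·log₁₀[(Kₒ + α·Naₒ)/(Kᵢ + α·Naᵢ)].
10^(Vm/58.1) = 10^(-70.2/58.1) = 0.061907
So 0.061907·(Kᵢ + α·Naᵢ) = Kₒ + α·Naₒ → α = (0.061907·97.2 − 4.07) / (127.0 − 0.061907·7.39)
α = (6.017 − 4.07) / (127.0 − 0.4575) = 1.947/126.5 = 0.01539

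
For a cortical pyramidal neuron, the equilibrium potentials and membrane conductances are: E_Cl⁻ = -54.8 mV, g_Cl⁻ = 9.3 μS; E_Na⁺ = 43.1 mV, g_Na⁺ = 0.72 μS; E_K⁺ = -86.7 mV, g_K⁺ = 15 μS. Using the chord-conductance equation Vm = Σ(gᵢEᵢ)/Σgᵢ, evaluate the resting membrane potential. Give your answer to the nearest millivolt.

-71 mV

Σ gᵢEᵢ = 9.3·(-54.8) + 0.72·(43.1) + 15·(-86.7) = -1779.11
Σ gᵢ = 9.3 + 0.72 + 15 = 25.02
Vm = -1779.11 / 25.02 = -71.11 mV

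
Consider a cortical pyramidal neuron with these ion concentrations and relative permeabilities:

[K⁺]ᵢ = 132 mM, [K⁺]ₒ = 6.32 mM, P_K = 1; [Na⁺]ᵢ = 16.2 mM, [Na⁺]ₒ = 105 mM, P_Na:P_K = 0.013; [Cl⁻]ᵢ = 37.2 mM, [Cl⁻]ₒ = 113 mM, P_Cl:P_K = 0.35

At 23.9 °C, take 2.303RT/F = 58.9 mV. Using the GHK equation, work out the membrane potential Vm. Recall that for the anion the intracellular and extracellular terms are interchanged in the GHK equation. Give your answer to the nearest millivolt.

Vm = 58.9 · log₁₀[(Σ P·[cation]ₒ + Σ P·[anion]ᵢ) / (Σ P·[cation]ᵢ + Σ P·[anion]ₒ)]
Numerator = 1×6.32 + 0.013×105 + 0.35×37.2 = 20.7
Denominator = 1×132 + 0.013×16.2 + 0.35×113 = 171.8
Vm = 58.9 · log₁₀(0.12055) = 58.9 × (-0.9188) = -54.12 mV

-54 mV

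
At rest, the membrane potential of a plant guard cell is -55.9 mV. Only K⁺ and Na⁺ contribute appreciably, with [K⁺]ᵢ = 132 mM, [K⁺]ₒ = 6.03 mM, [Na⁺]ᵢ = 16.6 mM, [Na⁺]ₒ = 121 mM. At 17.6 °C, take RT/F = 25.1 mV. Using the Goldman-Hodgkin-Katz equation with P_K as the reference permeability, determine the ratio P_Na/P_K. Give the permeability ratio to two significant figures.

0.069

Let α = P_Na/P_K. GHK: Vm = 25.1·ln[(Kₒ + α·Naₒ)/(Kᵢ + α·Naᵢ)].
e^(Vm/25.1) = e^(-55.9/25.1) = 0.10784
So 0.10784·(Kᵢ + α·Naᵢ) = Kₒ + α·Naₒ → α = (0.10784·132.0 − 6.03) / (121.0 − 0.10784·16.6)
α = (14.24 − 6.03) / (121.0 − 1.79) = 8.205/119.2 = 0.06883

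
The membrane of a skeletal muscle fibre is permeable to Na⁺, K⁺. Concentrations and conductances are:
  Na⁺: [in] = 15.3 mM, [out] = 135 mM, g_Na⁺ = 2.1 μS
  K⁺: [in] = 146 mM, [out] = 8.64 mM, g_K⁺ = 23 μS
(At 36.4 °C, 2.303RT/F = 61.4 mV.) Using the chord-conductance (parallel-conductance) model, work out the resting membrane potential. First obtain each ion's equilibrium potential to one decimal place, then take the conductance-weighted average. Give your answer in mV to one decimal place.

-64.2 mV

E_Na⁺ = (61.4/1)·log₁₀(135/15.3) = 58.1 mV
E_K⁺ = (61.4/1)·log₁₀(8.64/146) = -75.4 mV
Vm = (Σ gᵢEᵢ)/(Σ gᵢ) = (2.1·58.1 + 23·-75.4) / (2.1 + 23)
= -1612.19 / 25.1 = -64.23 mV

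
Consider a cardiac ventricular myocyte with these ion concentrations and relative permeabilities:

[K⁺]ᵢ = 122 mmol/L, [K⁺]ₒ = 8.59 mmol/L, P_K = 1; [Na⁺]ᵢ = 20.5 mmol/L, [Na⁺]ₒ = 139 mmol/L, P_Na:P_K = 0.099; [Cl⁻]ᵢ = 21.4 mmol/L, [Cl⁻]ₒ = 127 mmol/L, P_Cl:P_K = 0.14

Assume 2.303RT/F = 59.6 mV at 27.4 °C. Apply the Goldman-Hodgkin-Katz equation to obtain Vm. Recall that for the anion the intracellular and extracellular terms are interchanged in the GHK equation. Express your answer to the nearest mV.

-45 mV

Vm = 59.6 · log₁₀[(Σ P·[cation]ₒ + Σ P·[anion]ᵢ) / (Σ P·[cation]ᵢ + Σ P·[anion]ₒ)]
Numerator = 1×8.59 + 0.099×139 + 0.14×21.4 = 25.35
Denominator = 1×122 + 0.099×20.5 + 0.14×127 = 141.8
Vm = 59.6 · log₁₀(0.17874) = 59.6 × (-0.7478) = -44.57 mV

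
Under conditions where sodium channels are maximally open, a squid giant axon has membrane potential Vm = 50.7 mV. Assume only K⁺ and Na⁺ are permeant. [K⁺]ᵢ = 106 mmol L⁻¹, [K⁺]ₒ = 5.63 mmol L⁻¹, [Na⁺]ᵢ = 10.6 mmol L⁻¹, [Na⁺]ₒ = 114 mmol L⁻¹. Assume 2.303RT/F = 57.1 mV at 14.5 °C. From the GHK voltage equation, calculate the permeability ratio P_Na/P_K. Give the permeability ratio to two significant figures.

25

Let α = P_Na/P_K. GHK: Vm = 57.1·log₁₀[(Kₒ + α·Naₒ)/(Kᵢ + α·Naᵢ)].
10^(Vm/57.1) = 10^(50.7/57.1) = 7.7253
So 7.7253·(Kᵢ + α·Naᵢ) = Kₒ + α·Naₒ → α = (7.7253·106.0 − 5.63) / (114.0 − 7.7253·10.6)
α = (818.9 − 5.63) / (114.0 − 81.89) = 813.3/32.11 = 25.33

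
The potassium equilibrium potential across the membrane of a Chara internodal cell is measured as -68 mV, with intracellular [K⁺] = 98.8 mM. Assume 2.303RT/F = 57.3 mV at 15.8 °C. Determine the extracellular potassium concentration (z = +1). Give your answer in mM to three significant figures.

Nernst: E = (57.3/1) · log₁₀([out]/[in]), so log₁₀([out]/[in]) = -68.0 × 1 / 57.3 = -1.1867.
[out]/[in] = 10^(-1.1867) = 0.06505.
[out] = 0.06505 × 98.8 = 6.427 mM.

6.43 mM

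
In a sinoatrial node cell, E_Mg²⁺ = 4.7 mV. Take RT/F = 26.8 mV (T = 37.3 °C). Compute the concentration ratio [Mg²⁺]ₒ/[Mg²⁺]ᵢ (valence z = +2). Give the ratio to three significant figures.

1.42

ln([out]/[in]) = E·z/(26.8) = 4.7 × 2 / 26.8 = 0.3507
[out]/[in] = e^(0.3507) = 1.42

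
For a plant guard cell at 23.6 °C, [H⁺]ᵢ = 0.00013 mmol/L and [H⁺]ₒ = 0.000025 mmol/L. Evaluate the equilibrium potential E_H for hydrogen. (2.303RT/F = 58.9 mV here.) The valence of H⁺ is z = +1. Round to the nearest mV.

-42 mV

E = (58.9/z) · log₁₀([H⁺]_out/[H⁺]_in) with z = +1.
= (58.9/1) · log₁₀(0.000025/0.00013) = 58.90 · log₁₀(0.1923)
= 58.90 · (-0.7160) = -42.17 mV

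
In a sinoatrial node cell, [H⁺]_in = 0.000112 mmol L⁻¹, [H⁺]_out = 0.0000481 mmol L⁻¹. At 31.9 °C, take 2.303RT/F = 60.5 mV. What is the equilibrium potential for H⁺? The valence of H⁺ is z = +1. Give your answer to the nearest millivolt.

E = (60.5/z) · log₁₀([H⁺]_out/[H⁺]_in) with z = +1.
= (60.5/1) · log₁₀(0.0000481/0.000112) = 60.50 · log₁₀(0.4295)
= 60.50 · (-0.3671) = -22.21 mV

-22 mV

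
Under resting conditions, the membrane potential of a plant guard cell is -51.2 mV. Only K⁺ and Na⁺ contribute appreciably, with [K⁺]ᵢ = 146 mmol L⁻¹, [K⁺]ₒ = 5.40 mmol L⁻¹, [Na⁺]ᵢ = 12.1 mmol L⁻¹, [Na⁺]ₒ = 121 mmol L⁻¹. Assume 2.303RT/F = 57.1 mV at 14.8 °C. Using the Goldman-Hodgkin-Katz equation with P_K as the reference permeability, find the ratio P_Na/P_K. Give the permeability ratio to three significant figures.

0.110

Let α = P_Na/P_K. GHK: Vm = 57.1·log₁₀[(Kₒ + α·Naₒ)/(Kᵢ + α·Naᵢ)].
10^(Vm/57.1) = 10^(-51.2/57.1) = 0.12686
So 0.12686·(Kᵢ + α·Naᵢ) = Kₒ + α·Naₒ → α = (0.12686·146.0 − 5.4) / (121.0 − 0.12686·12.1)
α = (18.52 − 5.4) / (121.0 − 1.535) = 13.12/119.5 = 0.1098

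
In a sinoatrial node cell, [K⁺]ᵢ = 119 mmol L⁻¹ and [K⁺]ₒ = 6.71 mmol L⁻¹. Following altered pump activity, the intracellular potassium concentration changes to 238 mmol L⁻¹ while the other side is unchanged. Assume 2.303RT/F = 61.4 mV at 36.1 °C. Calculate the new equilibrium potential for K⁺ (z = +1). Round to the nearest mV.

-95 mV

After the shift: [K⁺]_out = 6.71, [K⁺]_in = 238 mmol L⁻¹.
E_new = (61.4/1)·log₁₀(6.71/238) = 61.40 · (-1.5499) = -95.16 mV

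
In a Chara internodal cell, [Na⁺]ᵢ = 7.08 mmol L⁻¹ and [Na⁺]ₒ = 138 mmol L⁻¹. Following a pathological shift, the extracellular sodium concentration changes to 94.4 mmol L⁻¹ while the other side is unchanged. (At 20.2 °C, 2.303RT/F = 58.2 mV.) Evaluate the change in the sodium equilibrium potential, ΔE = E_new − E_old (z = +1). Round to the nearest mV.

E_old = (58.2/1)·log₁₀(138/7.08) = 75.07 mV
E_new = (58.2/1)·log₁₀(94.4/7.08) = 65.47 mV
ΔE = 65.47 − (75.07) = -9.60 mV

-10 mV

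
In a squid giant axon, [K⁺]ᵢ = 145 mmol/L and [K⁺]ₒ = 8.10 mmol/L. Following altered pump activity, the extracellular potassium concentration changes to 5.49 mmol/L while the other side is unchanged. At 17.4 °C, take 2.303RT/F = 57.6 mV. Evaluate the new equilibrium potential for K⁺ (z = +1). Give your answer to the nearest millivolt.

-82 mV

After the shift: [K⁺]_out = 5.49, [K⁺]_in = 145 mmol/L.
E_new = (57.6/1)·log₁₀(5.49/145) = 57.60 · (-1.4218) = -81.90 mV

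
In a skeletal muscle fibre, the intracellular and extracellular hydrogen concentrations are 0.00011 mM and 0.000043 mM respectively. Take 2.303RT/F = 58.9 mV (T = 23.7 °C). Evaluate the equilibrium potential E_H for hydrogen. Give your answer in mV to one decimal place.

E = (58.9/z) · log₁₀([H⁺]_out/[H⁺]_in) with z = +1.
= (58.9/1) · log₁₀(0.000043/0.00011) = 58.90 · log₁₀(0.3909)
= 58.90 · (-0.4079) = -24.03 mV

-24.0 mV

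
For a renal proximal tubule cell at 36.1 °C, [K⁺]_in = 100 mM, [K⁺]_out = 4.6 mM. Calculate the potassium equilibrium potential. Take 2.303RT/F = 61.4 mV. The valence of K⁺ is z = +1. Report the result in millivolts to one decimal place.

-82.1 mV

E = (61.4/z) · log₁₀([K⁺]_out/[K⁺]_in) with z = +1.
= (61.4/1) · log₁₀(4.6/100) = 61.40 · log₁₀(0.046)
= 61.40 · (-1.3372) = -82.11 mV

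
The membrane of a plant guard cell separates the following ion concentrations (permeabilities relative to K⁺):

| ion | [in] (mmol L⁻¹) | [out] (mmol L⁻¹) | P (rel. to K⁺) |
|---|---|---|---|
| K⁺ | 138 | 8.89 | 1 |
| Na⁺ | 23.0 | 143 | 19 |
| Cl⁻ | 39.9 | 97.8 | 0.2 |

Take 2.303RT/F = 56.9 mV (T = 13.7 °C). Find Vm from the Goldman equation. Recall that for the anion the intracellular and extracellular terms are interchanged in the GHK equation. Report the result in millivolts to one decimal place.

Vm = 56.9 · log₁₀[(Σ P·[cation]ₒ + Σ P·[anion]ᵢ) / (Σ P·[cation]ᵢ + Σ P·[anion]ₒ)]
Numerator = 1×8.89 + 19×143 + 0.2×39.9 = 2734
Denominator = 1×138 + 19×23.0 + 0.2×97.8 = 594.6
Vm = 56.9 · log₁₀(4.5981) = 56.9 × (0.6626) = 37.70 mV

37.7 mV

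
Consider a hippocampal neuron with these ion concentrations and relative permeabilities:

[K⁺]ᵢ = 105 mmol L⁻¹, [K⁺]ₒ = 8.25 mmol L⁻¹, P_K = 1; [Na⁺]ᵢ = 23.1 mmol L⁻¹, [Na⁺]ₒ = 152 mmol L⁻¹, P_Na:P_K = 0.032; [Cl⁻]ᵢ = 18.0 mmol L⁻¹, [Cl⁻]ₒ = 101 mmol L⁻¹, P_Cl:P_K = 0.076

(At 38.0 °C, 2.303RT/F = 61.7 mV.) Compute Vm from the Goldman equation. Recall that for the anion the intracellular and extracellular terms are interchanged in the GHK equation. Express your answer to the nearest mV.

-55 mV

Vm = 61.7 · log₁₀[(Σ P·[cation]ₒ + Σ P·[anion]ᵢ) / (Σ P·[cation]ᵢ + Σ P·[anion]ₒ)]
Numerator = 1×8.25 + 0.032×152 + 0.076×18.0 = 14.48
Denominator = 1×105 + 0.032×23.1 + 0.076×101 = 113.4
Vm = 61.7 · log₁₀(0.12769) = 61.7 × (-0.8938) = -55.15 mV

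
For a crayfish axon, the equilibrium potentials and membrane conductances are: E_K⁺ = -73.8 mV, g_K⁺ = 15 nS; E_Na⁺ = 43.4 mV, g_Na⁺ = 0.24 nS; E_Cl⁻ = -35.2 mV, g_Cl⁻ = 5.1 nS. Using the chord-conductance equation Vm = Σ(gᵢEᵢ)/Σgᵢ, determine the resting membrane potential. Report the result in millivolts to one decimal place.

-62.7 mV

Σ gᵢEᵢ = 15·(-73.8) + 0.24·(43.4) + 5.1·(-35.2) = -1276.10
Σ gᵢ = 15 + 0.24 + 5.1 = 20.34
Vm = -1276.10 / 20.34 = -62.74 mV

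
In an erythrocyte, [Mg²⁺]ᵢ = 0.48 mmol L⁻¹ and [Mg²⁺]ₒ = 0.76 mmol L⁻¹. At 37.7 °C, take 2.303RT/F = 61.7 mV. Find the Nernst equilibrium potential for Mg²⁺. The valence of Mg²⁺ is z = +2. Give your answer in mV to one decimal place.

E = (61.7/z) · log₁₀([Mg²⁺]_out/[Mg²⁺]_in) with z = +2.
= (61.7/2) · log₁₀(0.76/0.48) = 30.85 · log₁₀(1.583)
= 30.85 · (0.1996) = 6.16 mV

6.2 mV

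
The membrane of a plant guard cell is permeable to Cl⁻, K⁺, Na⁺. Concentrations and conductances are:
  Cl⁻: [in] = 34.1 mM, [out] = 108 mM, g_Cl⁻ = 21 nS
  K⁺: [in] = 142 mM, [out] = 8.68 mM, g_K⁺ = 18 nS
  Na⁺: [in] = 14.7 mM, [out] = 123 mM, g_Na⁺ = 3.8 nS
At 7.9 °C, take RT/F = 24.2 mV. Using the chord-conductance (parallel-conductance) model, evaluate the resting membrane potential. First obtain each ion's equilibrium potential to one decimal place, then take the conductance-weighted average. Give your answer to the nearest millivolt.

-38 mV

E_Cl⁻ = (24.2/-1)·ln(108/34.1) = -27.9 mV
E_K⁺ = (24.2/1)·ln(8.68/142) = -67.6 mV
E_Na⁺ = (24.2/1)·ln(123/14.7) = 51.4 mV
Vm = (Σ gᵢEᵢ)/(Σ gᵢ) = (21·-27.9 + 18·-67.6 + 3.8·51.4) / (21 + 18 + 3.8)
= -1607.38 / 42.8 = -37.56 mV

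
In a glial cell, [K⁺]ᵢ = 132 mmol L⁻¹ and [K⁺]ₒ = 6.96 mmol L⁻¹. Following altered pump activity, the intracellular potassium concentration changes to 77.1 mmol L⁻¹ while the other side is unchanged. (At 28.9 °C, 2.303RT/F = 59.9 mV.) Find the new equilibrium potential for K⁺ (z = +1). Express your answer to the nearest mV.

After the shift: [K⁺]_out = 6.96, [K⁺]_in = 77.1 mmol L⁻¹.
E_new = (59.9/1)·log₁₀(6.96/77.1) = 59.90 · (-1.0444) = -62.56 mV

-63 mV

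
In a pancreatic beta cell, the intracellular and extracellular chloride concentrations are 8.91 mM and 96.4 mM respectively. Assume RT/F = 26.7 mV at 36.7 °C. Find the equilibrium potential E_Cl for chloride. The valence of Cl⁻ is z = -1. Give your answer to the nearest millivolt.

-64 mV

E = (26.7/z) · ln([Cl⁻]_out/[Cl⁻]_in) with z = -1.
For an anion, dividing by z = -1 reverses the sign.
= (26.7/-1) · ln(96.4/8.91) = -26.70 · ln(10.82)
= -26.70 · (2.3813) = -63.58 mV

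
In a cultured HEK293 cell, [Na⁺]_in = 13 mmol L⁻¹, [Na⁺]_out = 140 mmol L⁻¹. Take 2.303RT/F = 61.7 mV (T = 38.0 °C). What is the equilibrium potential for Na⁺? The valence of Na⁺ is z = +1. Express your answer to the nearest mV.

E = (61.7/z) · log₁₀([Na⁺]_out/[Na⁺]_in) with z = +1.
= (61.7/1) · log₁₀(140/13) = 61.70 · log₁₀(10.77)
= 61.70 · (1.0322) = 63.69 mV

64 mV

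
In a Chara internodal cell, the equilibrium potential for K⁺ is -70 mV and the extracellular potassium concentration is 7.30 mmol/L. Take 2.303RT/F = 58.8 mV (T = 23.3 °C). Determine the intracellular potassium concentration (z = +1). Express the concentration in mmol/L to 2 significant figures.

Nernst: E = (58.8/1) · log₁₀([out]/[in]), so log₁₀([out]/[in]) = -70.0 × 1 / 58.8 = -1.1905.
[out]/[in] = 10^(-1.1905) = 0.06449.
[in] = 7.30 / 0.06449 = 113.2 mmol/L.

110 mmol/L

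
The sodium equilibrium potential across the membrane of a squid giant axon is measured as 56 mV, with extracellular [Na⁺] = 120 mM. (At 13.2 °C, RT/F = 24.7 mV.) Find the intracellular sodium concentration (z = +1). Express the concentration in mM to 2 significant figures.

Nernst: E = (24.7/1) · ln([out]/[in]), so ln([out]/[in]) = 56.0 × 1 / 24.7 = 2.2672.
[out]/[in] = e^(2.2672) = 9.652.
[in] = 120 / 9.652 = 12.43 mM.

12 mM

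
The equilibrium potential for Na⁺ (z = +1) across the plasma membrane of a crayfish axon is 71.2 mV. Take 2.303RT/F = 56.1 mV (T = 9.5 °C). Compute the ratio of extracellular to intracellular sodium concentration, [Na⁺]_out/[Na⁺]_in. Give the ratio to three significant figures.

log₁₀([out]/[in]) = E·z/(56.1) = 71.2 × 1 / 56.1 = 1.2692
[out]/[in] = 10^(1.2692) = 18.58

18.6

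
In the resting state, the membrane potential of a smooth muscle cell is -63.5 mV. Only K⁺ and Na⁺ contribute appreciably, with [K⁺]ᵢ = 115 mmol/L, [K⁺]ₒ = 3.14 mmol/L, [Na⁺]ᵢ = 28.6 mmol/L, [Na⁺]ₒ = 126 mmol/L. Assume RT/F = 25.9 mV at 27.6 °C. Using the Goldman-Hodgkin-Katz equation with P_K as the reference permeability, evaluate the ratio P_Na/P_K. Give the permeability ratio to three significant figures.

Let α = P_Na/P_K. GHK: Vm = 25.9·ln[(Kₒ + α·Naₒ)/(Kᵢ + α·Naᵢ)].
e^(Vm/25.9) = e^(-63.5/25.9) = 0.086144
So 0.086144·(Kᵢ + α·Naᵢ) = Kₒ + α·Naₒ → α = (0.086144·115.0 − 3.14) / (126.0 − 0.086144·28.6)
α = (9.907 − 3.14) / (126.0 − 2.464) = 6.767/123.5 = 0.05477

0.0548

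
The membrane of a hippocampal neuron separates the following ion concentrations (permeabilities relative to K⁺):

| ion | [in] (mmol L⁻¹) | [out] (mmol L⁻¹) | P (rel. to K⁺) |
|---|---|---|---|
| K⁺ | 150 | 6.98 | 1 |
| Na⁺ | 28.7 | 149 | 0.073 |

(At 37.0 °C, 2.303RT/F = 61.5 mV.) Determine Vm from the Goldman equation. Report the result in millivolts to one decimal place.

Vm = 61.5 · log₁₀[(Σ P·[cation]ₒ + Σ P·[anion]ᵢ) / (Σ P·[cation]ᵢ + Σ P·[anion]ₒ)]
Numerator = 1×6.98 + 0.073×149 = 17.86
Denominator = 1×150 + 0.073×28.7 = 152.1
Vm = 61.5 · log₁₀(0.11741) = 61.5 × (-0.9303) = -57.21 mV

-57.2 mV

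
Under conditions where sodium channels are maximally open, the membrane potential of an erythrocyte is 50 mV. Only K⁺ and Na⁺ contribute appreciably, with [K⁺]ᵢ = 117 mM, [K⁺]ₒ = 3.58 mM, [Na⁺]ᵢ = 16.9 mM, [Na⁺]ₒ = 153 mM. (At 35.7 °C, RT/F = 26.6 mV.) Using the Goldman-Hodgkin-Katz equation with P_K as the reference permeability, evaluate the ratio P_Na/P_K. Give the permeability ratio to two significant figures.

Let α = P_Na/P_K. GHK: Vm = 26.6·ln[(Kₒ + α·Naₒ)/(Kᵢ + α·Naᵢ)].
e^(Vm/26.6) = e^(50.0/26.6) = 6.5515
So 6.5515·(Kᵢ + α·Naᵢ) = Kₒ + α·Naₒ → α = (6.5515·117.0 − 3.58) / (153.0 − 6.5515·16.9)
α = (766.5 − 3.58) / (153.0 − 110.7) = 762.9/42.28 = 18.05

18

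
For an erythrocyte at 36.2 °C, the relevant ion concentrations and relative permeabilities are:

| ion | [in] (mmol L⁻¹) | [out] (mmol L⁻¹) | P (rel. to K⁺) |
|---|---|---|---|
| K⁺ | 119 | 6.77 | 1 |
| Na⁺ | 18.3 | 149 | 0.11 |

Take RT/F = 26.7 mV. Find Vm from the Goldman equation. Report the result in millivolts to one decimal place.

-44.1 mV

Vm = 26.7 · ln[(Σ P·[cation]ₒ + Σ P·[anion]ᵢ) / (Σ P·[cation]ᵢ + Σ P·[anion]ₒ)]
Numerator = 1×6.77 + 0.11×149 = 23.16
Denominator = 1×119 + 0.11×18.3 = 121
Vm = 26.7 · ln(0.19138) = 26.7 × (-1.6535) = -44.15 mV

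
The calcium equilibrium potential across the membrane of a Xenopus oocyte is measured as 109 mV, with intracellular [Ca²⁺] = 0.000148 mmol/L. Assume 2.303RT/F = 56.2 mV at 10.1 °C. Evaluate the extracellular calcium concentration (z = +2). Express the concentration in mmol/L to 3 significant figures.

Nernst: E = (56.2/2) · log₁₀([out]/[in]), so log₁₀([out]/[in]) = 109.0 × 2 / 56.2 = 3.8790.
[out]/[in] = 10^(3.8790) = 7568.
[out] = 7568 × 0.000148 = 1.12 mmol/L.

1.12 mmol/L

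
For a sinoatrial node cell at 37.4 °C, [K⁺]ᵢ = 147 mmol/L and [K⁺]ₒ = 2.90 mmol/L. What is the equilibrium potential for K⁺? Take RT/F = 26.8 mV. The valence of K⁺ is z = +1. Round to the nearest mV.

-105 mV

E = (26.8/z) · ln([K⁺]_out/[K⁺]_in) with z = +1.
= (26.8/1) · ln(2.90/147) = 26.80 · ln(0.01973)
= 26.80 · (-3.9257) = -105.21 mV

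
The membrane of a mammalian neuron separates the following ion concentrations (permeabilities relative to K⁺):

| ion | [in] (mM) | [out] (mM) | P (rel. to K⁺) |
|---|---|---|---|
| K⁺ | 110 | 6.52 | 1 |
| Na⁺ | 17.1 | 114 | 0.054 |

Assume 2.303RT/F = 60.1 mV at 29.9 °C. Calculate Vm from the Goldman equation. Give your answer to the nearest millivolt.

Vm = 60.1 · log₁₀[(Σ P·[cation]ₒ + Σ P·[anion]ᵢ) / (Σ P·[cation]ᵢ + Σ P·[anion]ₒ)]
Numerator = 1×6.52 + 0.054×114 = 12.68
Denominator = 1×110 + 0.054×17.1 = 110.9
Vm = 60.1 · log₁₀(0.11428) = 60.1 × (-0.9420) = -56.62 mV

-57 mV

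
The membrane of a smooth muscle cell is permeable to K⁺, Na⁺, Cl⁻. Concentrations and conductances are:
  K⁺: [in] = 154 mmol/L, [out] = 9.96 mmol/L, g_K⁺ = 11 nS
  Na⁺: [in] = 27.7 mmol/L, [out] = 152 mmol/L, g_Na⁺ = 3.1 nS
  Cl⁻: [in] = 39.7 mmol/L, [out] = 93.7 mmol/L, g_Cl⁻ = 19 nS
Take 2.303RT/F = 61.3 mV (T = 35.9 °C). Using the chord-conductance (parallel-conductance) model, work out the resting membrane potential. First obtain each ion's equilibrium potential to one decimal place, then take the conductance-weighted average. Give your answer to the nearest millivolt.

-33 mV

E_K⁺ = (61.3/1)·log₁₀(9.96/154) = -72.9 mV
E_Na⁺ = (61.3/1)·log₁₀(152/27.7) = 45.3 mV
E_Cl⁻ = (61.3/-1)·log₁₀(93.7/39.7) = -22.9 mV
Vm = (Σ gᵢEᵢ)/(Σ gᵢ) = (11·-72.9 + 3.1·45.3 + 19·-22.9) / (11 + 3.1 + 19)
= -1096.57 / 33.1 = -33.13 mV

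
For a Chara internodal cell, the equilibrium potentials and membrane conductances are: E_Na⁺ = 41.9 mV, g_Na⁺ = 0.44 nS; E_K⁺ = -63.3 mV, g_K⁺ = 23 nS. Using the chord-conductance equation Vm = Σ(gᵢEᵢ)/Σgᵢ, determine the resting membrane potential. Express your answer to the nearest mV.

Σ gᵢEᵢ = 0.44·(41.9) + 23·(-63.3) = -1437.46
Σ gᵢ = 0.44 + 23 = 23.44
Vm = -1437.46 / 23.44 = -61.33 mV

-61 mV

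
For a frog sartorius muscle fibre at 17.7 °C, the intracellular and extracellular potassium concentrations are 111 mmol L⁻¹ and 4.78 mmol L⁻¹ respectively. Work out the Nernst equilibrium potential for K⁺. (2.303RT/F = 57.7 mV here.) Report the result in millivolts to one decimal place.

-78.8 mV

E = (57.7/z) · log₁₀([K⁺]_out/[K⁺]_in) with z = +1.
= (57.7/1) · log₁₀(4.78/111) = 57.70 · log₁₀(0.04306)
= 57.70 · (-1.3659) = -78.81 mV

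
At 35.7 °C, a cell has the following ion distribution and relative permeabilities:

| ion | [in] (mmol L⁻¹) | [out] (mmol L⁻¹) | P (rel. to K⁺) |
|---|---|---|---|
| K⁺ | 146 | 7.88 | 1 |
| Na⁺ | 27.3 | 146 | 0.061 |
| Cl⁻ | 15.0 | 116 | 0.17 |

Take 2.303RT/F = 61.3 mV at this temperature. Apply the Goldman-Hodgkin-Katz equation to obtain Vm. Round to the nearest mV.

Vm = 61.3 · log₁₀[(Σ P·[cation]ₒ + Σ P·[anion]ᵢ) / (Σ P·[cation]ᵢ + Σ P·[anion]ₒ)]
Numerator = 1×7.88 + 0.061×146 + 0.17×15.0 = 19.34
Denominator = 1×146 + 0.061×27.3 + 0.17×116 = 167.4
Vm = 61.3 · log₁₀(0.11552) = 61.3 × (-0.9374) = -57.46 mV

-57 mV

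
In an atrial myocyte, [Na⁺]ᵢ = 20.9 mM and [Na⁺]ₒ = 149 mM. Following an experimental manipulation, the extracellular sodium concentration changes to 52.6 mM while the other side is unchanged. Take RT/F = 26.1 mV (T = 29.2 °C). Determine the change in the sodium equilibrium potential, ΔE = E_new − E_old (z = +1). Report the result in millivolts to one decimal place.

-27.2 mV

E_old = (26.1/1)·ln(149/20.9) = 51.27 mV
E_new = (26.1/1)·ln(52.6/20.9) = 24.09 mV
ΔE = 24.09 − (51.27) = -27.18 mV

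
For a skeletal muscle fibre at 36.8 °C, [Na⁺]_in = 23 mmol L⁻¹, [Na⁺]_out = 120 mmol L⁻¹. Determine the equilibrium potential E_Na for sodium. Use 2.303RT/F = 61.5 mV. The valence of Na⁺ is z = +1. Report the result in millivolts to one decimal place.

E = (61.5/z) · log₁₀([Na⁺]_out/[Na⁺]_in) with z = +1.
= (61.5/1) · log₁₀(120/23) = 61.50 · log₁₀(5.217)
= 61.50 · (0.7175) = 44.12 mV

44.1 mV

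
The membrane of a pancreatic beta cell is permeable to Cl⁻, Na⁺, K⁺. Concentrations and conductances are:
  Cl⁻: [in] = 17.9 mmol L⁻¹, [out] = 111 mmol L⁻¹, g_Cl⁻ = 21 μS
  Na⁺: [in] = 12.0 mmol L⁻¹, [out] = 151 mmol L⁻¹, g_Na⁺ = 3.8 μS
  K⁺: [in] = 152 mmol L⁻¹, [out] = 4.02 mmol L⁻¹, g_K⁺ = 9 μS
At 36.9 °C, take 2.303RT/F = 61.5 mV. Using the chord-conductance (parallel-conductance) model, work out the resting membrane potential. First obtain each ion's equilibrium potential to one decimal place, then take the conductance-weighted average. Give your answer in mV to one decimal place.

-48.5 mV

E_Cl⁻ = (61.5/-1)·log₁₀(111/17.9) = -48.7 mV
E_Na⁺ = (61.5/1)·log₁₀(151/12.0) = 67.6 mV
E_K⁺ = (61.5/1)·log₁₀(4.02/152) = -97.0 mV
Vm = (Σ gᵢEᵢ)/(Σ gᵢ) = (21·-48.7 + 3.8·67.6 + 9·-97.0) / (21 + 3.8 + 9)
= -1638.82 / 33.8 = -48.49 mV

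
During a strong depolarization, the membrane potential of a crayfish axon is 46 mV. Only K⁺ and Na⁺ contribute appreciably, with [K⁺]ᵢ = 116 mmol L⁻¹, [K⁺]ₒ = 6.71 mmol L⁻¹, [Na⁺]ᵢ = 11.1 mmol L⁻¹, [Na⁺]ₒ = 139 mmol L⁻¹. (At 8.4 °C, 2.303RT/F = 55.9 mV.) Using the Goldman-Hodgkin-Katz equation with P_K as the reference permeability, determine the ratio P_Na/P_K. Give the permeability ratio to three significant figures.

Let α = P_Na/P_K. GHK: Vm = 55.9·log₁₀[(Kₒ + α·Naₒ)/(Kᵢ + α·Naᵢ)].
10^(Vm/55.9) = 10^(46.0/55.9) = 6.6512
So 6.6512·(Kᵢ + α·Naᵢ) = Kₒ + α·Naₒ → α = (6.6512·116.0 − 6.71) / (139.0 − 6.6512·11.1)
α = (771.5 − 6.71) / (139.0 − 73.83) = 764.8/65.17 = 11.74

11.7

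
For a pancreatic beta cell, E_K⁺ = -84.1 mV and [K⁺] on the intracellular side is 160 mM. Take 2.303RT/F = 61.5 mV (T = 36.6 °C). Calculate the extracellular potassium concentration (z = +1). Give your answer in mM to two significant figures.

Nernst: E = (61.5/1) · log₁₀([out]/[in]), so log₁₀([out]/[in]) = -84.1 × 1 / 61.5 = -1.3675.
[out]/[in] = 10^(-1.3675) = 0.04291.
[out] = 0.04291 × 160 = 6.865 mM.

6.9 mM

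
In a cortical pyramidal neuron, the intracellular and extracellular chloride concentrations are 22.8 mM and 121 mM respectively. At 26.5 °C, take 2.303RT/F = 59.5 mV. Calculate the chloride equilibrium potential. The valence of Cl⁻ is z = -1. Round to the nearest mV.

-43 mV

E = (59.5/z) · log₁₀([Cl⁻]_out/[Cl⁻]_in) with z = -1.
For an anion, dividing by z = -1 reverses the sign.
= (59.5/-1) · log₁₀(121/22.8) = -59.50 · log₁₀(5.307)
= -59.50 · (0.7249) = -43.13 mV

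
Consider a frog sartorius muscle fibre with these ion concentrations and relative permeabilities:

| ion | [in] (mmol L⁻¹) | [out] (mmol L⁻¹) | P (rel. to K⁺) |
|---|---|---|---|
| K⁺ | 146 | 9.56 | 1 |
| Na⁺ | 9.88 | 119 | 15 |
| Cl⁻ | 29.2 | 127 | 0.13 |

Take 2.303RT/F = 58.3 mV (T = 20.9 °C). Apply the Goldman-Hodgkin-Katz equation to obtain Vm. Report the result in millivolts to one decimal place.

44.5 mV

Vm = 58.3 · log₁₀[(Σ P·[cation]ₒ + Σ P·[anion]ᵢ) / (Σ P·[cation]ᵢ + Σ P·[anion]ₒ)]
Numerator = 1×9.56 + 15×119 + 0.13×29.2 = 1798
Denominator = 1×146 + 15×9.88 + 0.13×127 = 310.7
Vm = 58.3 · log₁₀(5.7879) = 58.3 × (0.7625) = 44.45 mV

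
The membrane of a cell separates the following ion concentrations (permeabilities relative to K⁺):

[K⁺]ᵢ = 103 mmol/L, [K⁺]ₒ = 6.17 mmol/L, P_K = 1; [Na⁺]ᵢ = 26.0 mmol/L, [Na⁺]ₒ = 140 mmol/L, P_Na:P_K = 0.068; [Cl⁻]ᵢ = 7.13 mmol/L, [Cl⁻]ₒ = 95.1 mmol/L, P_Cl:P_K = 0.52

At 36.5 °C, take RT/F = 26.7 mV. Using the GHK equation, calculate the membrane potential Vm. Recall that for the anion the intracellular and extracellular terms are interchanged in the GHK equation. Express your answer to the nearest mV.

-55 mV

Vm = 26.7 · ln[(Σ P·[cation]ₒ + Σ P·[anion]ᵢ) / (Σ P·[cation]ᵢ + Σ P·[anion]ₒ)]
Numerator = 1×6.17 + 0.068×140 + 0.52×7.13 = 19.4
Denominator = 1×103 + 0.068×26.0 + 0.52×95.1 = 154.2
Vm = 26.7 · ln(0.12578) = 26.7 × (-2.0732) = -55.36 mV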